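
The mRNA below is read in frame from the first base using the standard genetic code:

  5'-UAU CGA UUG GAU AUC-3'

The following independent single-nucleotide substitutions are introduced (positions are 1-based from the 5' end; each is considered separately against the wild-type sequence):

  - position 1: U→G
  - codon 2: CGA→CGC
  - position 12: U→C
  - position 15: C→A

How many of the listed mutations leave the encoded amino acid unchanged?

3

Codon 1: UAU (Tyr) → GAU (Asp) — missense.
Codon 2: CGA (Arg) → CGC (Arg) — synonymous.
Codon 4: GAU (Asp) → GAC (Asp) — synonymous.
Codon 5: AUC (Ile) → AUA (Ile) — synonymous.
Synonymous: 3 of 4.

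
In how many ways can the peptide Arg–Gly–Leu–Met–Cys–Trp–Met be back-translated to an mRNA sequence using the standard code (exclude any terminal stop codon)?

288

Arg: 6 codons.
Gly: 4 codons.
Leu: 6 codons.
Met: 1 codon.
Cys: 2 codons.
Trp: 1 codon.
Met: 1 codon.
6 × 4 × 6 × 1 × 2 × 1 × 1 = 288.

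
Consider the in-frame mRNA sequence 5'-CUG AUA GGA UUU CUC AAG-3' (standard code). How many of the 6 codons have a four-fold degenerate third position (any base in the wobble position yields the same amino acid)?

Codon 1 CUG (Leu): third position 4-fold.
Codon 2 AUA (Ile): third position 3-fold.
Codon 3 GGA (Gly): third position 4-fold.
Codon 4 UUU (Phe): third position 2-fold.
Codon 5 CUC (Leu): third position 4-fold.
Codon 6 AAG (Lys): third position 2-fold.
Four-fold degenerate third positions: 3.

3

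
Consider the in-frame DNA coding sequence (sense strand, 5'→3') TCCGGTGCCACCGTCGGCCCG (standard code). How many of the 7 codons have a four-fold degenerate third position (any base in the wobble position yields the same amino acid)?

7

Codon 1 TCC (Ser): third position 4-fold.
Codon 2 GGT (Gly): third position 4-fold.
Codon 3 GCC (Ala): third position 4-fold.
Codon 4 ACC (Thr): third position 4-fold.
Codon 5 GTC (Val): third position 4-fold.
Codon 6 GGC (Gly): third position 4-fold.
Codon 7 CCG (Pro): third position 4-fold.
Four-fold degenerate third positions: 7.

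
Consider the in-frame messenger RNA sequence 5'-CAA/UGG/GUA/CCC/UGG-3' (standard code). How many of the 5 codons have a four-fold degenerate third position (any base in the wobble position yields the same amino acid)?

Codon 1 CAA (Gln): third position 2-fold.
Codon 2 UGG (Trp): third position 1-fold.
Codon 3 GUA (Val): third position 4-fold.
Codon 4 CCC (Pro): third position 4-fold.
Codon 5 UGG (Trp): third position 1-fold.
Four-fold degenerate third positions: 2.

2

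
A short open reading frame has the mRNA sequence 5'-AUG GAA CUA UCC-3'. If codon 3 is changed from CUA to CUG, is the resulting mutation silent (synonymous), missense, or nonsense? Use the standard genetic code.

Position 9 falls in codon 3: CUA → Leu.
After the substitution the codon is CUG → Leu.
Both encode Leu, so the change is synonymous.

silent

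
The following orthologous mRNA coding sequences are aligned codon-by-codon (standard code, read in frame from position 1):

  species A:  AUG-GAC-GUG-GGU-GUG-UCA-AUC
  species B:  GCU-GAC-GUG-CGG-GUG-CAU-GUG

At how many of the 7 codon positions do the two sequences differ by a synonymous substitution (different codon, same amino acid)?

0

Codon 1: AUG Met / GCU Ala — nonsynonymous.
Codon 2: GAC Asp / GAC Asp — identical.
Codon 3: GUG Val / GUG Val — identical.
Codon 4: GGU Gly / CGG Arg — nonsynonymous.
Codon 5: GUG Val / GUG Val — identical.
Codon 6: UCA Ser / CAU His — nonsynonymous.
Codon 7: AUC Ile / GUG Val — nonsynonymous.
Synonymous differences: 0.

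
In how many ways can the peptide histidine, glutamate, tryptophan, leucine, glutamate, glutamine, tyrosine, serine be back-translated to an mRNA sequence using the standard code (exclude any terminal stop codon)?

1152

His: 2 codons.
Glu: 2 codons.
Trp: 1 codon.
Leu: 6 codons.
Glu: 2 codons.
Gln: 2 codons.
Tyr: 2 codons.
Ser: 6 codons.
2 × 2 × 1 × 6 × 2 × 2 × 2 × 6 = 1152.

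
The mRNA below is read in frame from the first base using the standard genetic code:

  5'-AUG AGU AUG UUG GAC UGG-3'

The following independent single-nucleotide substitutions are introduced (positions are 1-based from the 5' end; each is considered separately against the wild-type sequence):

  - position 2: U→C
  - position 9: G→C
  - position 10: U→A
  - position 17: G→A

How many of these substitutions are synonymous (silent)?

0

Codon 1: AUG (Met) → ACG (Thr) — missense.
Codon 3: AUG (Met) → AUC (Ile) — missense.
Codon 4: UUG (Leu) → AUG (Met) — missense.
Codon 6: UGG (Trp) → UAG (Stop) — nonsense.
Synonymous: 0 of 4.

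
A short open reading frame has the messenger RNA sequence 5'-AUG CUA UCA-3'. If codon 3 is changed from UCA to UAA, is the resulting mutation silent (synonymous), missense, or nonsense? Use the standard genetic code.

Position 8 falls in codon 3: UCA → Ser.
After the substitution the codon is UAA → Stop.
The new codon is a stop codon, so this is a nonsense mutation.

nonsense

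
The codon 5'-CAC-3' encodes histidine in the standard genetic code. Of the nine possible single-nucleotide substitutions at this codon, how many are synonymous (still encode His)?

Position 1: none → 0 synonymous.
Position 2: none → 0 synonymous.
Position 3: CAU → 1 synonymous.
Total: 0 + 0 + 1 = 1.

1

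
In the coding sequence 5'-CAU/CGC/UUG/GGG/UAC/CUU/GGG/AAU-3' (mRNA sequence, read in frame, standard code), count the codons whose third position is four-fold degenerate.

Codon 1 CAU (His): third position 2-fold.
Codon 2 CGC (Arg): third position 4-fold.
Codon 3 UUG (Leu): third position 2-fold.
Codon 4 GGG (Gly): third position 4-fold.
Codon 5 UAC (Tyr): third position 2-fold.
Codon 6 CUU (Leu): third position 4-fold.
Codon 7 GGG (Gly): third position 4-fold.
Codon 8 AAU (Asn): third position 2-fold.
Four-fold degenerate third positions: 4.

4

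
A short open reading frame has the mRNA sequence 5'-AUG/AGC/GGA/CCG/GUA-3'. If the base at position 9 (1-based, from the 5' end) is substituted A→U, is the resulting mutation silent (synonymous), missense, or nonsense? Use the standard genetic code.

Position 9 falls in codon 3: GGA → Gly.
After the substitution the codon is GGU → Gly.
Both encode Gly, so the change is synonymous.

silent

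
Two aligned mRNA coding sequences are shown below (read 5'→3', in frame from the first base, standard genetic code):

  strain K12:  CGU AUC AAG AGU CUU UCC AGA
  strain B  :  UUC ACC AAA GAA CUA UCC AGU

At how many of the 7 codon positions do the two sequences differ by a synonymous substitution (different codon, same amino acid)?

Codon 1: CGU Arg / UUC Phe — nonsynonymous.
Codon 2: AUC Ile / ACC Thr — nonsynonymous.
Codon 3: AAG Lys / AAA Lys — synonymous.
Codon 4: AGU Ser / GAA Glu — nonsynonymous.
Codon 5: CUU Leu / CUA Leu — synonymous.
Codon 6: UCC Ser / UCC Ser — identical.
Codon 7: AGA Arg / AGU Ser — nonsynonymous.
Synonymous differences: 2.

2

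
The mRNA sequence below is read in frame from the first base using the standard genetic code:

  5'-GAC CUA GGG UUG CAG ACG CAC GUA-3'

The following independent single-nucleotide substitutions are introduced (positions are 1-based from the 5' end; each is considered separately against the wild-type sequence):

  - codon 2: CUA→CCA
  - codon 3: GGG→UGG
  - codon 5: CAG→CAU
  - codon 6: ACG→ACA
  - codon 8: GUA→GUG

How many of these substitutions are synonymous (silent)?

Codon 2: CUA (Leu) → CCA (Pro) — missense.
Codon 3: GGG (Gly) → UGG (Trp) — missense.
Codon 5: CAG (Gln) → CAU (His) — missense.
Codon 6: ACG (Thr) → ACA (Thr) — synonymous.
Codon 8: GUA (Val) → GUG (Val) — synonymous.
Synonymous: 2 of 5.

2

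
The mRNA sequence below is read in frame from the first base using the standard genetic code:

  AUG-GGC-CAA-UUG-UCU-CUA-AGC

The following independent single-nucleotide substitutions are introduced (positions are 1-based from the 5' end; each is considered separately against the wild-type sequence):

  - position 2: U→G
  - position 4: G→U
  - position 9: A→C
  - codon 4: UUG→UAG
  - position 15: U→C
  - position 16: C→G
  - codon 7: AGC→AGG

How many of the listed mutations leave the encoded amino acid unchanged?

Codon 1: AUG (Met) → AGG (Arg) — missense.
Codon 2: GGC (Gly) → UGC (Cys) — missense.
Codon 3: CAA (Gln) → CAC (His) — missense.
Codon 4: UUG (Leu) → UAG (Stop) — nonsense.
Codon 5: UCU (Ser) → UCC (Ser) — synonymous.
Codon 6: CUA (Leu) → GUA (Val) — missense.
Codon 7: AGC (Ser) → AGG (Arg) — missense.
Synonymous: 1 of 7.

1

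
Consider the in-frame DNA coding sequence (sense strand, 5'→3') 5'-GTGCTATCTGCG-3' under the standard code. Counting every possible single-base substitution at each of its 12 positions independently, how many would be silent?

Codon 1 (GTG, Val): 3 synonymous substitutions.
Codon 2 (CTA, Leu): 4 synonymous substitutions.
Codon 3 (TCT, Ser): 3 synonymous substitutions.
Codon 4 (GCG, Ala): 3 synonymous substitutions.
Total: 3 + 4 + 3 + 3 = 13.

13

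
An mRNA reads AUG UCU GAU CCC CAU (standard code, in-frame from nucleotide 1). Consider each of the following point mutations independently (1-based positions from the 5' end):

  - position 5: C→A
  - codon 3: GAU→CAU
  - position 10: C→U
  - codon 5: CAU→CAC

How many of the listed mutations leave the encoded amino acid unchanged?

Codon 2: UCU (Ser) → UAU (Tyr) — missense.
Codon 3: GAU (Asp) → CAU (His) — missense.
Codon 4: CCC (Pro) → UCC (Ser) — missense.
Codon 5: CAU (His) → CAC (His) — synonymous.
Synonymous: 1 of 4.

1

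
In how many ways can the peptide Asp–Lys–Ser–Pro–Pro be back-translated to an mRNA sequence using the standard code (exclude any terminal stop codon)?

Asp: 2 codons.
Lys: 2 codons.
Ser: 6 codons.
Pro: 4 codons.
Pro: 4 codons.
2 × 2 × 6 × 4 × 4 = 384.

384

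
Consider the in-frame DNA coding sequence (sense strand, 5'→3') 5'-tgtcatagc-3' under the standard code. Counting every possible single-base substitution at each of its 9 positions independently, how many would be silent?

Codon 1 (TGT, Cys): 1 synonymous substitution.
Codon 2 (CAT, His): 1 synonymous substitution.
Codon 3 (AGC, Ser): 1 synonymous substitution.
Total: 1 + 1 + 1 = 3.

3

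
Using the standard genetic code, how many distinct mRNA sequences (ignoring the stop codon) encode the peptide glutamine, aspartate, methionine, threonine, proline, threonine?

256

Gln: 2 codons.
Asp: 2 codons.
Met: 1 codon.
Thr: 4 codons.
Pro: 4 codons.
Thr: 4 codons.
2 × 2 × 1 × 4 × 4 × 4 = 256.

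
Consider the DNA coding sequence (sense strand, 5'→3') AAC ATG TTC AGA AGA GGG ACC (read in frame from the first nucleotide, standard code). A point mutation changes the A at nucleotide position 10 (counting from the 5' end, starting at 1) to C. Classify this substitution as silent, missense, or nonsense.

silent

Position 10 falls in codon 4: AGA → Arg.
After the substitution the codon is CGA → Arg.
Both encode Arg, so the change is synonymous.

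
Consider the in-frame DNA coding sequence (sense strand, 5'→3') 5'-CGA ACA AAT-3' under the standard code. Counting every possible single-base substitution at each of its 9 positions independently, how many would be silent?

Codon 1 (CGA, Arg): 4 synonymous substitutions.
Codon 2 (ACA, Thr): 3 synonymous substitutions.
Codon 3 (AAT, Asn): 1 synonymous substitution.
Total: 4 + 3 + 1 = 8.

8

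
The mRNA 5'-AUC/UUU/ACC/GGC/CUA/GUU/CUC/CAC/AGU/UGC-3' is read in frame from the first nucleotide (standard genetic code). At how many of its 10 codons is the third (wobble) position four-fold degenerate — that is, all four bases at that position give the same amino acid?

Codon 1 AUC (Ile): third position 3-fold.
Codon 2 UUU (Phe): third position 2-fold.
Codon 3 ACC (Thr): third position 4-fold.
Codon 4 GGC (Gly): third position 4-fold.
Codon 5 CUA (Leu): third position 4-fold.
Codon 6 GUU (Val): third position 4-fold.
Codon 7 CUC (Leu): third position 4-fold.
Codon 8 CAC (His): third position 2-fold.
Codon 9 AGU (Ser): third position 2-fold.
Codon 10 UGC (Cys): third position 2-fold.
Four-fold degenerate third positions: 5.

5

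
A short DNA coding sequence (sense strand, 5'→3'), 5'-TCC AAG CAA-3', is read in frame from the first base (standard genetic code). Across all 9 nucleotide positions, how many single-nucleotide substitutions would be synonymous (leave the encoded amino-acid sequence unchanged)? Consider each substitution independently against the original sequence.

5

Codon 1 (TCC, Ser): 3 synonymous substitutions.
Codon 2 (AAG, Lys): 1 synonymous substitution.
Codon 3 (CAA, Gln): 1 synonymous substitution.
Total: 3 + 1 + 1 = 5.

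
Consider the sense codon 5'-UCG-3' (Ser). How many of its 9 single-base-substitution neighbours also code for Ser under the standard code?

Position 1: none → 0 synonymous.
Position 2: none → 0 synonymous.
Position 3: UCU, UCC, UCA → 3 synonymous.
Total: 0 + 0 + 3 = 3.

3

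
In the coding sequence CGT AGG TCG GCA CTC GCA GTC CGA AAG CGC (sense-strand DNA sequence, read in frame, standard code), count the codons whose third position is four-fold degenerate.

Codon 1 CGT (Arg): third position 4-fold.
Codon 2 AGG (Arg): third position 2-fold.
Codon 3 TCG (Ser): third position 4-fold.
Codon 4 GCA (Ala): third position 4-fold.
Codon 5 CTC (Leu): third position 4-fold.
Codon 6 GCA (Ala): third position 4-fold.
Codon 7 GTC (Val): third position 4-fold.
Codon 8 CGA (Arg): third position 4-fold.
Codon 9 AAG (Lys): third position 2-fold.
Codon 10 CGC (Arg): third position 4-fold.
Four-fold degenerate third positions: 8.

8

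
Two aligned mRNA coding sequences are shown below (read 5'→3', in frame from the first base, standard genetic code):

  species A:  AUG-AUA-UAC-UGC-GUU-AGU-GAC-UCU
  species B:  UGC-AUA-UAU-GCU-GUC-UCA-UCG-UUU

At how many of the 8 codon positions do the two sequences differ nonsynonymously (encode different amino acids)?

4

Codon 1: AUG Met / UGC Cys — nonsynonymous.
Codon 2: AUA Ile / AUA Ile — identical.
Codon 3: UAC Tyr / UAU Tyr — synonymous.
Codon 4: UGC Cys / GCU Ala — nonsynonymous.
Codon 5: GUU Val / GUC Val — synonymous.
Codon 6: AGU Ser / UCA Ser — synonymous.
Codon 7: GAC Asp / UCG Ser — nonsynonymous.
Codon 8: UCU Ser / UUU Phe — nonsynonymous.
Nonsynonymous differences: 4.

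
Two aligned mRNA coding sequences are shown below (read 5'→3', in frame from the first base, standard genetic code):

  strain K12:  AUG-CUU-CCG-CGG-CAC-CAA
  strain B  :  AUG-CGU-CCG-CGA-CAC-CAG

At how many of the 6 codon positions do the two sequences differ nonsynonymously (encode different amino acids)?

1

Codon 1: AUG Met / AUG Met — identical.
Codon 2: CUU Leu / CGU Arg — nonsynonymous.
Codon 3: CCG Pro / CCG Pro — identical.
Codon 4: CGG Arg / CGA Arg — synonymous.
Codon 5: CAC His / CAC His — identical.
Codon 6: CAA Gln / CAG Gln — synonymous.
Nonsynonymous differences: 1.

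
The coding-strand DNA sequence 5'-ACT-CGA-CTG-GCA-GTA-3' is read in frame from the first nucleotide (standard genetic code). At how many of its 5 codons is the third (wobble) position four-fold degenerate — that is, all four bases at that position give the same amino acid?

Codon 1 ACT (Thr): third position 4-fold.
Codon 2 CGA (Arg): third position 4-fold.
Codon 3 CTG (Leu): third position 4-fold.
Codon 4 GCA (Ala): third position 4-fold.
Codon 5 GTA (Val): third position 4-fold.
Four-fold degenerate third positions: 5.

5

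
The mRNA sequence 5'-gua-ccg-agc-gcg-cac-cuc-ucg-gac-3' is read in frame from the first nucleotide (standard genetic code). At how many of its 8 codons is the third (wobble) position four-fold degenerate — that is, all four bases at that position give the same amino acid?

5

Codon 1 GUA (Val): third position 4-fold.
Codon 2 CCG (Pro): third position 4-fold.
Codon 3 AGC (Ser): third position 2-fold.
Codon 4 GCG (Ala): third position 4-fold.
Codon 5 CAC (His): third position 2-fold.
Codon 6 CUC (Leu): third position 4-fold.
Codon 7 UCG (Ser): third position 4-fold.
Codon 8 GAC (Asp): third position 2-fold.
Four-fold degenerate third positions: 5.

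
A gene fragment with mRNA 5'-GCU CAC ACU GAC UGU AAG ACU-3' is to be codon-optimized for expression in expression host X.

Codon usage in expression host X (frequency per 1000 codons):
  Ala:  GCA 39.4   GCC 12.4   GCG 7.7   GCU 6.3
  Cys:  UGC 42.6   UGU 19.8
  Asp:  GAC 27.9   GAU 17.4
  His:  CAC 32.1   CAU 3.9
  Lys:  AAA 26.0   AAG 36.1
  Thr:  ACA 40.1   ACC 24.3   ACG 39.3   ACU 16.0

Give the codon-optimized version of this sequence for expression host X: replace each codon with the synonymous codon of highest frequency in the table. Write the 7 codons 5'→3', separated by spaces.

GCA CAC ACA GAC UGC AAG ACA

Codon 1 (Ala): best is GCA at 39.4.
Codon 2 (His): best is CAC at 32.1.
Codon 3 (Thr): best is ACA at 40.1.
Codon 4 (Asp): best is GAC at 27.9.
Codon 5 (Cys): best is UGC at 42.6.
Codon 6 (Lys): best is AAG at 36.1.
Codon 7 (Thr): best is ACA at 40.1.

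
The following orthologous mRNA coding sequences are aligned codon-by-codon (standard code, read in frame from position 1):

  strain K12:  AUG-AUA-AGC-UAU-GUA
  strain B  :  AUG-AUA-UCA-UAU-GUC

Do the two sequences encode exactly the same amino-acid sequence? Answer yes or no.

Codon 1: AUG Met / AUG Met — identical.
Codon 2: AUA Ile / AUA Ile — identical.
Codon 3: AGC Ser / UCA Ser — synonymous.
Codon 4: UAU Tyr / UAU Tyr — identical.
Codon 5: GUA Val / GUC Val — synonymous.
Nonsynonymous differences: 0 → same protein.

yes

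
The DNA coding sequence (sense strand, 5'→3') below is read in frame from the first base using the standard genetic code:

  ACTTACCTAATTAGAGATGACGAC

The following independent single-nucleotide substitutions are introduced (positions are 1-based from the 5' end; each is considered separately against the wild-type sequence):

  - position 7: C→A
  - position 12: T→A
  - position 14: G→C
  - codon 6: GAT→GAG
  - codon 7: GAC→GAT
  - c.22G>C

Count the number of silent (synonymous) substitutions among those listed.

2

Codon 3: CTA (Leu) → ATA (Ile) — missense.
Codon 4: ATT (Ile) → ATA (Ile) — synonymous.
Codon 5: AGA (Arg) → ACA (Thr) — missense.
Codon 6: GAT (Asp) → GAG (Glu) — missense.
Codon 7: GAC (Asp) → GAT (Asp) — synonymous.
Codon 8: GAC (Asp) → CAC (His) — missense.
Synonymous: 2 of 6.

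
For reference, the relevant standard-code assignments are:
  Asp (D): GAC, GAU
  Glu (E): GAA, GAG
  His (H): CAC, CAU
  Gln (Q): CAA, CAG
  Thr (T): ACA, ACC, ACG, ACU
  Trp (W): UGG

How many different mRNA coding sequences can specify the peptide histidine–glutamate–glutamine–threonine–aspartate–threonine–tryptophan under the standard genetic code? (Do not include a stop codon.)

256

His: 2 codons.
Glu: 2 codons.
Gln: 2 codons.
Thr: 4 codons.
Asp: 2 codons.
Thr: 4 codons.
Trp: 1 codon.
2 × 2 × 2 × 4 × 2 × 4 × 1 = 256.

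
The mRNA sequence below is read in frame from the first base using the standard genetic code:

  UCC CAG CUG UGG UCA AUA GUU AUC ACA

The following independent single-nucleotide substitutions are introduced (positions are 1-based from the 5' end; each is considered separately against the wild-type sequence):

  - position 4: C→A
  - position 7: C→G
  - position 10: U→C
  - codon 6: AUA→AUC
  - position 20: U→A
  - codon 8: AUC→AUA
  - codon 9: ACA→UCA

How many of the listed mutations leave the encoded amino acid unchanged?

2

Codon 2: CAG (Gln) → AAG (Lys) — missense.
Codon 3: CUG (Leu) → GUG (Val) — missense.
Codon 4: UGG (Trp) → CGG (Arg) — missense.
Codon 6: AUA (Ile) → AUC (Ile) — synonymous.
Codon 7: GUU (Val) → GAU (Asp) — missense.
Codon 8: AUC (Ile) → AUA (Ile) — synonymous.
Codon 9: ACA (Thr) → UCA (Ser) — missense.
Synonymous: 2 of 7.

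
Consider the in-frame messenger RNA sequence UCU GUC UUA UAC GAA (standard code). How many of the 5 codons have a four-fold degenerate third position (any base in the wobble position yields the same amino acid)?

2

Codon 1 UCU (Ser): third position 4-fold.
Codon 2 GUC (Val): third position 4-fold.
Codon 3 UUA (Leu): third position 2-fold.
Codon 4 UAC (Tyr): third position 2-fold.
Codon 5 GAA (Glu): third position 2-fold.
Four-fold degenerate third positions: 2.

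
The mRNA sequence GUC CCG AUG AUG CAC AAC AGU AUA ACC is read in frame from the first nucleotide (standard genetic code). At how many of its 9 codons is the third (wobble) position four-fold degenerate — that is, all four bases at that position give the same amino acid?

Codon 1 GUC (Val): third position 4-fold.
Codon 2 CCG (Pro): third position 4-fold.
Codon 3 AUG (Met): third position 1-fold.
Codon 4 AUG (Met): third position 1-fold.
Codon 5 CAC (His): third position 2-fold.
Codon 6 AAC (Asn): third position 2-fold.
Codon 7 AGU (Ser): third position 2-fold.
Codon 8 AUA (Ile): third position 3-fold.
Codon 9 ACC (Thr): third position 4-fold.
Four-fold degenerate third positions: 3.

3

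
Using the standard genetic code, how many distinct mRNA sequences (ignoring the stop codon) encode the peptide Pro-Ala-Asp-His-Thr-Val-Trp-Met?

Pro: 4 codons.
Ala: 4 codons.
Asp: 2 codons.
His: 2 codons.
Thr: 4 codons.
Val: 4 codons.
Trp: 1 codon.
Met: 1 codon.
4 × 4 × 2 × 2 × 4 × 4 × 1 × 1 = 1024.

1024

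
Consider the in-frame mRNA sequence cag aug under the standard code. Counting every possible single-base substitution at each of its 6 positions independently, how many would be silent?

1

Codon 1 (CAG, Gln): 1 synonymous substitution.
Codon 2 (AUG, Met): 0 synonymous substitutions.
Total: 1 + 0 = 1.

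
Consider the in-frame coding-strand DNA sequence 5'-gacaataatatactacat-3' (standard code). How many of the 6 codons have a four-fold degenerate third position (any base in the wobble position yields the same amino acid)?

1

Codon 1 GAC (Asp): third position 2-fold.
Codon 2 AAT (Asn): third position 2-fold.
Codon 3 AAT (Asn): third position 2-fold.
Codon 4 ATA (Ile): third position 3-fold.
Codon 5 CTA (Leu): third position 4-fold.
Codon 6 CAT (His): third position 2-fold.
Four-fold degenerate third positions: 1.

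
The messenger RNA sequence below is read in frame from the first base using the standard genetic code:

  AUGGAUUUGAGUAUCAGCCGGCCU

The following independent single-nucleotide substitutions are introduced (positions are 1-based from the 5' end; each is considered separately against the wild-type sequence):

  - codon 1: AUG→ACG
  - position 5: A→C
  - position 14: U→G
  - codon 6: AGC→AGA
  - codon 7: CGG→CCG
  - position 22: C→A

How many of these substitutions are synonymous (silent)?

0

Codon 1: AUG (Met) → ACG (Thr) — missense.
Codon 2: GAU (Asp) → GCU (Ala) — missense.
Codon 5: AUC (Ile) → AGC (Ser) — missense.
Codon 6: AGC (Ser) → AGA (Arg) — missense.
Codon 7: CGG (Arg) → CCG (Pro) — missense.
Codon 8: CCU (Pro) → ACU (Thr) — missense.
Synonymous: 0 of 6.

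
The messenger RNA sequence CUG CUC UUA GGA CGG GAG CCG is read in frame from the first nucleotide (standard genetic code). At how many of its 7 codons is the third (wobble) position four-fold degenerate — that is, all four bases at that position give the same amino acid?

5

Codon 1 CUG (Leu): third position 4-fold.
Codon 2 CUC (Leu): third position 4-fold.
Codon 3 UUA (Leu): third position 2-fold.
Codon 4 GGA (Gly): third position 4-fold.
Codon 5 CGG (Arg): third position 4-fold.
Codon 6 GAG (Glu): third position 2-fold.
Codon 7 CCG (Pro): third position 4-fold.
Four-fold degenerate third positions: 5.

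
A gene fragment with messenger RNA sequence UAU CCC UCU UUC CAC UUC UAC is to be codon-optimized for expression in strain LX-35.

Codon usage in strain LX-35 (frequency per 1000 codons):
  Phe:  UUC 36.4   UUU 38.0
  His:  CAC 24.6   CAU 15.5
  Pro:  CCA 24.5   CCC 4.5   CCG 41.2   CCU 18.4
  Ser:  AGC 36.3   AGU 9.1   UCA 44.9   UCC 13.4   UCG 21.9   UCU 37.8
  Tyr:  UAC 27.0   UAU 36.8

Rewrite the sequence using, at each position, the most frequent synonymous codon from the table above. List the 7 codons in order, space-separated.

Codon 1 (Tyr): best is UAU at 36.8.
Codon 2 (Pro): best is CCG at 41.2.
Codon 3 (Ser): best is UCA at 44.9.
Codon 4 (Phe): best is UUU at 38.0.
Codon 5 (His): best is CAC at 24.6.
Codon 6 (Phe): best is UUU at 38.0.
Codon 7 (Tyr): best is UAU at 36.8.

UAU CCG UCA UUU CAC UUU UAU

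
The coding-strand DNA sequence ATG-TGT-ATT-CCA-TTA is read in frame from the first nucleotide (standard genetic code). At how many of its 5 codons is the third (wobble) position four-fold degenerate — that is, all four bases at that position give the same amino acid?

1

Codon 1 ATG (Met): third position 1-fold.
Codon 2 TGT (Cys): third position 2-fold.
Codon 3 ATT (Ile): third position 3-fold.
Codon 4 CCA (Pro): third position 4-fold.
Codon 5 TTA (Leu): third position 2-fold.
Four-fold degenerate third positions: 1.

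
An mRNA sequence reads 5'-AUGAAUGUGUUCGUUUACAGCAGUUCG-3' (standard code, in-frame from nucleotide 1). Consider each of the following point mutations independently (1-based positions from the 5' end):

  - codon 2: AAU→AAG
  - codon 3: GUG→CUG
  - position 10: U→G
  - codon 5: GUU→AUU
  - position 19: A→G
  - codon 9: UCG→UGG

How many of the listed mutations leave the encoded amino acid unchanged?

Codon 2: AAU (Asn) → AAG (Lys) — missense.
Codon 3: GUG (Val) → CUG (Leu) — missense.
Codon 4: UUC (Phe) → GUC (Val) — missense.
Codon 5: GUU (Val) → AUU (Ile) — missense.
Codon 7: AGC (Ser) → GGC (Gly) — missense.
Codon 9: UCG (Ser) → UGG (Trp) — missense.
Synonymous: 0 of 6.

0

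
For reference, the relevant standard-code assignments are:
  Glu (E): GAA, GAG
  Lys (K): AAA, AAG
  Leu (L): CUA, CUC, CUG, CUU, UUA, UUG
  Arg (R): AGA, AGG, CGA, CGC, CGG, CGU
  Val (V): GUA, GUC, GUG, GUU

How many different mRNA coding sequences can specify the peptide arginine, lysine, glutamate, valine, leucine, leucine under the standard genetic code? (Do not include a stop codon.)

Arg: 6 codons.
Lys: 2 codons.
Glu: 2 codons.
Val: 4 codons.
Leu: 6 codons.
Leu: 6 codons.
6 × 2 × 2 × 4 × 6 × 6 = 3456.

3456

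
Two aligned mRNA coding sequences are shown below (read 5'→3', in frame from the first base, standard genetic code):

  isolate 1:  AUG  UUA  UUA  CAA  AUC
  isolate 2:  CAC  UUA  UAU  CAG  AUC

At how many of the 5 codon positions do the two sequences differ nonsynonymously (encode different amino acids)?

2

Codon 1: AUG Met / CAC His — nonsynonymous.
Codon 2: UUA Leu / UUA Leu — identical.
Codon 3: UUA Leu / UAU Tyr — nonsynonymous.
Codon 4: CAA Gln / CAG Gln — synonymous.
Codon 5: AUC Ile / AUC Ile — identical.
Nonsynonymous differences: 2.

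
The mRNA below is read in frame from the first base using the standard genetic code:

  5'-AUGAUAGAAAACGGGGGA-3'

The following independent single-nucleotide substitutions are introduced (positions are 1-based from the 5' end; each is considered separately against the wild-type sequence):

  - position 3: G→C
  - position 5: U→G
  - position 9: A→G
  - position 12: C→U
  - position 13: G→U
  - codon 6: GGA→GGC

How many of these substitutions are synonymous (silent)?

3

Codon 1: AUG (Met) → AUC (Ile) — missense.
Codon 2: AUA (Ile) → AGA (Arg) — missense.
Codon 3: GAA (Glu) → GAG (Glu) — synonymous.
Codon 4: AAC (Asn) → AAU (Asn) — synonymous.
Codon 5: GGG (Gly) → UGG (Trp) — missense.
Codon 6: GGA (Gly) → GGC (Gly) — synonymous.
Synonymous: 3 of 6.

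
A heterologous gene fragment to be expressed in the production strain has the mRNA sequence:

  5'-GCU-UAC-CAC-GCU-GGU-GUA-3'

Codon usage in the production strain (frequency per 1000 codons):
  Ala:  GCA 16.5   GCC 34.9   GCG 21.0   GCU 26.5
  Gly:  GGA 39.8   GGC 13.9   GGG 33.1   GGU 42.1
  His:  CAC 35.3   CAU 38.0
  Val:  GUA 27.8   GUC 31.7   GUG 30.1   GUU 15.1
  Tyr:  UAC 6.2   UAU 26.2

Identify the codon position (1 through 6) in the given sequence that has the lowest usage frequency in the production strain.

Codon 1 GCU (Ala): 26.5 per 1000.
Codon 2 UAC (Tyr): 6.2 per 1000.
Codon 3 CAC (His): 35.3 per 1000.
Codon 4 GCU (Ala): 26.5 per 1000.
Codon 5 GGU (Gly): 42.1 per 1000.
Codon 6 GUA (Val): 27.8 per 1000.
Lowest frequency is 6.2 at codon 2.

2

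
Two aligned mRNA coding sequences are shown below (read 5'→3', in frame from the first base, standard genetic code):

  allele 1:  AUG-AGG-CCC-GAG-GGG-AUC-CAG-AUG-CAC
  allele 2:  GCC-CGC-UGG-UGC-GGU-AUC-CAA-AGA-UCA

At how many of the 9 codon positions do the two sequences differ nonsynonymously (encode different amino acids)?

5

Codon 1: AUG Met / GCC Ala — nonsynonymous.
Codon 2: AGG Arg / CGC Arg — synonymous.
Codon 3: CCC Pro / UGG Trp — nonsynonymous.
Codon 4: GAG Glu / UGC Cys — nonsynonymous.
Codon 5: GGG Gly / GGU Gly — synonymous.
Codon 6: AUC Ile / AUC Ile — identical.
Codon 7: CAG Gln / CAA Gln — synonymous.
Codon 8: AUG Met / AGA Arg — nonsynonymous.
Codon 9: CAC His / UCA Ser — nonsynonymous.
Nonsynonymous differences: 5.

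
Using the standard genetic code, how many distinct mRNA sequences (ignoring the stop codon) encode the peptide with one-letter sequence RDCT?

96

Arg: 6 codons.
Asp: 2 codons.
Cys: 2 codons.
Thr: 4 codons.
6 × 2 × 2 × 4 = 96.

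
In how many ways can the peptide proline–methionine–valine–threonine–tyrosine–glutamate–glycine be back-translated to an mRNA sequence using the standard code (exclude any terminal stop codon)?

1024

Pro: 4 codons.
Met: 1 codon.
Val: 4 codons.
Thr: 4 codons.
Tyr: 2 codons.
Glu: 2 codons.
Gly: 4 codons.
4 × 1 × 4 × 4 × 2 × 2 × 4 = 1024.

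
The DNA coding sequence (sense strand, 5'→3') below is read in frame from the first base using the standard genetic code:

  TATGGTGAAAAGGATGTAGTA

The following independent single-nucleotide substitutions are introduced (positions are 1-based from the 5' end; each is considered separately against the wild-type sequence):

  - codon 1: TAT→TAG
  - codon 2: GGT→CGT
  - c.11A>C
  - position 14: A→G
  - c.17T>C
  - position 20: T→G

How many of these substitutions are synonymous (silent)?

0

Codon 1: TAT (Tyr) → TAG (Stop) — nonsense.
Codon 2: GGT (Gly) → CGT (Arg) — missense.
Codon 4: AAG (Lys) → ACG (Thr) — missense.
Codon 5: GAT (Asp) → GGT (Gly) — missense.
Codon 6: GTA (Val) → GCA (Ala) — missense.
Codon 7: GTA (Val) → GGA (Gly) — missense.
Synonymous: 0 of 6.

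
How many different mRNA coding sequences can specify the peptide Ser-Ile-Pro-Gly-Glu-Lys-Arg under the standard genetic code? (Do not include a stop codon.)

6912

Ser: 6 codons.
Ile: 3 codons.
Pro: 4 codons.
Gly: 4 codons.
Glu: 2 codons.
Lys: 2 codons.
Arg: 6 codons.
6 × 3 × 4 × 4 × 2 × 2 × 6 = 6912.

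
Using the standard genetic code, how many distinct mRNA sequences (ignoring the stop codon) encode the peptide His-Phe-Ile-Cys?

His: 2 codons.
Phe: 2 codons.
Ile: 3 codons.
Cys: 2 codons.
2 × 2 × 3 × 2 = 24.

24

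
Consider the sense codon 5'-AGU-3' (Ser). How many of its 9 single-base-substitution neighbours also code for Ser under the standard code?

Position 1: none → 0 synonymous.
Position 2: none → 0 synonymous.
Position 3: AGC → 1 synonymous.
Total: 0 + 0 + 1 = 1.

1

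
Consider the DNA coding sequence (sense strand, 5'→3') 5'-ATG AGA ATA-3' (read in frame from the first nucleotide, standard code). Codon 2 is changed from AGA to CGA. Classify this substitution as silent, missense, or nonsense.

Position 4 falls in codon 2: AGA → Arg.
After the substitution the codon is CGA → Arg.
Both encode Arg, so the change is synonymous.

silent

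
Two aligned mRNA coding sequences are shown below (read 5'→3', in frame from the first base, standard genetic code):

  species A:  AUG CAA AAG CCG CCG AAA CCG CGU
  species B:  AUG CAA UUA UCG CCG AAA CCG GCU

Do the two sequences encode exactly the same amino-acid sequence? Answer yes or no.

no

Codon 1: AUG Met / AUG Met — identical.
Codon 2: CAA Gln / CAA Gln — identical.
Codon 3: AAG Lys / UUA Leu — nonsynonymous.
Codon 4: CCG Pro / UCG Ser — nonsynonymous.
Codon 5: CCG Pro / CCG Pro — identical.
Codon 6: AAA Lys / AAA Lys — identical.
Codon 7: CCG Pro / CCG Pro — identical.
Codon 8: CGU Arg / GCU Ala — nonsynonymous.
Nonsynonymous differences: 3 → different protein.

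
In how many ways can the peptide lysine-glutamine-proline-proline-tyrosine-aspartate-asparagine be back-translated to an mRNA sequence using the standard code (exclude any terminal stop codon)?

Lys: 2 codons.
Gln: 2 codons.
Pro: 4 codons.
Pro: 4 codons.
Tyr: 2 codons.
Asp: 2 codons.
Asn: 2 codons.
2 × 2 × 4 × 4 × 2 × 2 × 2 = 512.

512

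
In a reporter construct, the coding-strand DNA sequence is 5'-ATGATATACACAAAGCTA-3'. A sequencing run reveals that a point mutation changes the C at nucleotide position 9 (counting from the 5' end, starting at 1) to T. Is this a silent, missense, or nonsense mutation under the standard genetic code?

silent

Position 9 falls in codon 3: TAC → Tyr.
After the substitution the codon is TAT → Tyr.
Both encode Tyr, so the change is synonymous.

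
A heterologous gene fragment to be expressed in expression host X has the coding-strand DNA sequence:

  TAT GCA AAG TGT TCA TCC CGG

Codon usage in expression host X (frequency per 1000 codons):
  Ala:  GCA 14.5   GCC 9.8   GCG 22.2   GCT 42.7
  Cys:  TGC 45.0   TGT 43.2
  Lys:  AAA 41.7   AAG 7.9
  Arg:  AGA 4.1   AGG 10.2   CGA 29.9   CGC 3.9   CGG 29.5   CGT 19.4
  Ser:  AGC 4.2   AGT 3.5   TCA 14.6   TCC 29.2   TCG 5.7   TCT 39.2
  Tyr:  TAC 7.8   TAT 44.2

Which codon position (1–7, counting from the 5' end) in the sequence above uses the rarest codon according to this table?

Codon 1 TAT (Tyr): 44.2 per 1000.
Codon 2 GCA (Ala): 14.5 per 1000.
Codon 3 AAG (Lys): 7.9 per 1000.
Codon 4 TGT (Cys): 43.2 per 1000.
Codon 5 TCA (Ser): 14.6 per 1000.
Codon 6 TCC (Ser): 29.2 per 1000.
Codon 7 CGG (Arg): 29.5 per 1000.
Lowest frequency is 7.9 at codon 3.

3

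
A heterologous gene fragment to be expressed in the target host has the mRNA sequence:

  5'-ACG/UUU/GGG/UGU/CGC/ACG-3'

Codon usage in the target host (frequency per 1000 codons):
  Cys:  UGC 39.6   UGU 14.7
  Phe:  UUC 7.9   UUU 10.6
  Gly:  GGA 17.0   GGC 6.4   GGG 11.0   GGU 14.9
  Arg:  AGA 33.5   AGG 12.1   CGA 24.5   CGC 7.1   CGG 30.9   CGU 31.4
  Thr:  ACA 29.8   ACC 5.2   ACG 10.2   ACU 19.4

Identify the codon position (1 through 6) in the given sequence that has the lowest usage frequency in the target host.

5

Codon 1 ACG (Thr): 10.2 per 1000.
Codon 2 UUU (Phe): 10.6 per 1000.
Codon 3 GGG (Gly): 11.0 per 1000.
Codon 4 UGU (Cys): 14.7 per 1000.
Codon 5 CGC (Arg): 7.1 per 1000.
Codon 6 ACG (Thr): 10.2 per 1000.
Lowest frequency is 7.1 at codon 5.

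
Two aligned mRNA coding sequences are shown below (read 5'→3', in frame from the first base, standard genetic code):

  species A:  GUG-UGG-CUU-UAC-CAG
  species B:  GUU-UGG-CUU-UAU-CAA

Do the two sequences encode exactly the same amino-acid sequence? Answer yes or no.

yes

Codon 1: GUG Val / GUU Val — synonymous.
Codon 2: UGG Trp / UGG Trp — identical.
Codon 3: CUU Leu / CUU Leu — identical.
Codon 4: UAC Tyr / UAU Tyr — synonymous.
Codon 5: CAG Gln / CAA Gln — synonymous.
Nonsynonymous differences: 0 → same protein.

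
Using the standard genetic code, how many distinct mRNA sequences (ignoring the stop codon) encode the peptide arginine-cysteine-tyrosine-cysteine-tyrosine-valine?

384

Arg: 6 codons.
Cys: 2 codons.
Tyr: 2 codons.
Cys: 2 codons.
Tyr: 2 codons.
Val: 4 codons.
6 × 2 × 2 × 2 × 2 × 4 = 384.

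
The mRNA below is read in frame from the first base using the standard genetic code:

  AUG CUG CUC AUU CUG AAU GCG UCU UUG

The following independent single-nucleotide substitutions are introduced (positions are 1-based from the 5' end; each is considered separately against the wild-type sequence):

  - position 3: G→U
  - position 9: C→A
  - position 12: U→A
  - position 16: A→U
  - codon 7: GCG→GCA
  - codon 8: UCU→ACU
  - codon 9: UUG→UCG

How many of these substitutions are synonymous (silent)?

Codon 1: AUG (Met) → AUU (Ile) — missense.
Codon 3: CUC (Leu) → CUA (Leu) — synonymous.
Codon 4: AUU (Ile) → AUA (Ile) — synonymous.
Codon 6: AAU (Asn) → UAU (Tyr) — missense.
Codon 7: GCG (Ala) → GCA (Ala) — synonymous.
Codon 8: UCU (Ser) → ACU (Thr) — missense.
Codon 9: UUG (Leu) → UCG (Ser) — missense.
Synonymous: 3 of 7.

3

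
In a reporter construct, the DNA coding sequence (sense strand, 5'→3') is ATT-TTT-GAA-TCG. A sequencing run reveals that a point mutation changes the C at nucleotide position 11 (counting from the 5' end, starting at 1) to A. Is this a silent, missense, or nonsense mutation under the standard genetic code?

Position 11 falls in codon 4: TCG → Ser.
After the substitution the codon is TAG → Stop.
The new codon is a stop codon, so this is a nonsense mutation.

nonsense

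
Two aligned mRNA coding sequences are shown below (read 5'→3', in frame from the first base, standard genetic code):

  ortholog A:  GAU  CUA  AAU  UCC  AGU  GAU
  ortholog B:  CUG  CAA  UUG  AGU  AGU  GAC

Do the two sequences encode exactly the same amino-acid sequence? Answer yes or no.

no

Codon 1: GAU Asp / CUG Leu — nonsynonymous.
Codon 2: CUA Leu / CAA Gln — nonsynonymous.
Codon 3: AAU Asn / UUG Leu — nonsynonymous.
Codon 4: UCC Ser / AGU Ser — synonymous.
Codon 5: AGU Ser / AGU Ser — identical.
Codon 6: GAU Asp / GAC Asp — synonymous.
Nonsynonymous differences: 3 → different protein.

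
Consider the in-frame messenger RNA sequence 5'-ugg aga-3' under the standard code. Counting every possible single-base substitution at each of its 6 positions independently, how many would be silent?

2

Codon 1 (UGG, Trp): 0 synonymous substitutions.
Codon 2 (AGA, Arg): 2 synonymous substitutions.
Total: 0 + 2 = 2.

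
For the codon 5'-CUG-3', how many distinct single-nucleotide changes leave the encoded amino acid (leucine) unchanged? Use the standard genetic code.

4

Position 1: UUG → 1 synonymous.
Position 2: none → 0 synonymous.
Position 3: CUU, CUC, CUA → 3 synonymous.
Total: 1 + 0 + 3 = 4.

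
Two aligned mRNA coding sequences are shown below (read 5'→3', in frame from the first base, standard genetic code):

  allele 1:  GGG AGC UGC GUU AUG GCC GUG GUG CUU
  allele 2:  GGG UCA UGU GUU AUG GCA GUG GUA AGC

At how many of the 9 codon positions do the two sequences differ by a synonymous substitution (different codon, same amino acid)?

4

Codon 1: GGG Gly / GGG Gly — identical.
Codon 2: AGC Ser / UCA Ser — synonymous.
Codon 3: UGC Cys / UGU Cys — synonymous.
Codon 4: GUU Val / GUU Val — identical.
Codon 5: AUG Met / AUG Met — identical.
Codon 6: GCC Ala / GCA Ala — synonymous.
Codon 7: GUG Val / GUG Val — identical.
Codon 8: GUG Val / GUA Val — synonymous.
Codon 9: CUU Leu / AGC Ser — nonsynonymous.
Synonymous differences: 4.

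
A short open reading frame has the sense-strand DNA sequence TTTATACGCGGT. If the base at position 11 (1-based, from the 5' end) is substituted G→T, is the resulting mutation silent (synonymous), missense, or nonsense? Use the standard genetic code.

Position 11 falls in codon 4: GGT → Gly.
After the substitution the codon is GTT → Val.
Gly ≠ Val, so this is a missense mutation.

missense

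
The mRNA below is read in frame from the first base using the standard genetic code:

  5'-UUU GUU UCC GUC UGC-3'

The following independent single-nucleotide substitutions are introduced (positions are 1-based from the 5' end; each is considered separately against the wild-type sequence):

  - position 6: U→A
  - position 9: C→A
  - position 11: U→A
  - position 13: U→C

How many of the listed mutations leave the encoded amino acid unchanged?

Codon 2: GUU (Val) → GUA (Val) — synonymous.
Codon 3: UCC (Ser) → UCA (Ser) — synonymous.
Codon 4: GUC (Val) → GAC (Asp) — missense.
Codon 5: UGC (Cys) → CGC (Arg) — missense.
Synonymous: 2 of 4.

2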